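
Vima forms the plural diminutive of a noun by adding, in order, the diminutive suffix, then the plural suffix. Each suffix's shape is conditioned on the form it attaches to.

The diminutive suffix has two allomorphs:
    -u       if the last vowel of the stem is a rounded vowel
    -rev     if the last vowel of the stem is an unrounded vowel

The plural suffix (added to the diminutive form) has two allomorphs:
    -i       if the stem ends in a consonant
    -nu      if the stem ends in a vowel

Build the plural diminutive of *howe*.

*howe* — last vowel /e/ (an unrounded vowel) → -rev → *howerev*.
The final sound of the diminutive form *howerev* is /v/, which is a consonant, so the plural suffix is -i, giving *howerevi*.

howerevi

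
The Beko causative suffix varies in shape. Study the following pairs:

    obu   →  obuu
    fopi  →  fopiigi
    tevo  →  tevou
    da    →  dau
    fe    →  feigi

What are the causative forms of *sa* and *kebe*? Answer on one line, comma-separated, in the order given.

sau, kebeigi

The suffix is conditioned by the last vowel: -igi when the last vowel of the stem is a front vowel (*fopi*, *fe*); -u when the last vowel of the stem is a back vowel (*obu*, *tevo*, *da*).
*sa*: last vowel = /a/, a back vowel → -u → *sau*.
*kebe*: last vowel = /e/, a front vowel → -igi → *kebeigi*.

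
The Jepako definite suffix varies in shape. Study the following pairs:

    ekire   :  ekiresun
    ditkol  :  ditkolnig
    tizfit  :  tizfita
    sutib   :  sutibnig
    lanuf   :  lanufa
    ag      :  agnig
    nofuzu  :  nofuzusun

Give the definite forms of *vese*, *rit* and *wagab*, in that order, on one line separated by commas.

vesesun, rita, wagabnig

The alternation tracks the final sound of the stem — -a when the stem ends in a voiceless consonant (*tizfit*, *lanuf*); -nig when the stem ends in a voiced consonant (*ditkol*, *sutib*, *ag*); -sun when the stem ends in a vowel (*ekire*, *nofuzu*).
The final sound of *vese* is /e/, which is a vowel, so the suffix is -sun, giving *vesesun*.
The final sound of *rit* is /t/, which is a voiceless consonant, so the suffix is -a, giving *rita*.
*wagab*: final sound = /b/, a voiced consonant → -nig → *wagabnig*.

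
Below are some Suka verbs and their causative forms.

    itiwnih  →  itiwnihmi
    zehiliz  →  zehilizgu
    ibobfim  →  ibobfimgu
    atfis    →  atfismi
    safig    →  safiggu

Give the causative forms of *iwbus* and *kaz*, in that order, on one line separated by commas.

The alternation tracks the final consonant of the stem — -mi when the stem ends in a voiceless consonant (*itiwnih*, *atfis*); -gu when the stem ends in a voiced consonant (*zehiliz*, *ibobfim*, *safig*).
The final consonant of *iwbus* is /s/, which is voiceless, so the suffix is -mi, giving *iwbusmi*.
Since the final consonant of *kaz* is /z/ (voiced), it takes -gu, giving *kazgu*.

iwbusmi, kazgu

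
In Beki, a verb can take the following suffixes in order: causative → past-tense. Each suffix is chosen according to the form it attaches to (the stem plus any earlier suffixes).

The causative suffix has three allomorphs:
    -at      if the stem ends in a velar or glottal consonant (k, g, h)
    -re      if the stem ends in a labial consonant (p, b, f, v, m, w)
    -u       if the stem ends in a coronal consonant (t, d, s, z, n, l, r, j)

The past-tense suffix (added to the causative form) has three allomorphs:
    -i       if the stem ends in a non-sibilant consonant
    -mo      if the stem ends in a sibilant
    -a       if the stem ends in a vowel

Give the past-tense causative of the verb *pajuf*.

*pajuf* — final consonant /f/ (labial) → -re → *pajufre*.
Since the final sound of the causative form *pajufre* is /e/ (a vowel), it takes -a, giving *pajufrea*.

pajufrea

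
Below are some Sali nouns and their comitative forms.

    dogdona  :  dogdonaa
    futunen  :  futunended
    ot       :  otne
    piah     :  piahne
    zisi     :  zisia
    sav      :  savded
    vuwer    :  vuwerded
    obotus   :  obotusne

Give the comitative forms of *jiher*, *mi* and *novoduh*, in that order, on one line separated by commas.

Looking at the final sound of each stem: -ne when the stem ends in a voiceless consonant (*ot*, *piah*, *obotus*); -ded when the stem ends in a voiced consonant (*futunen*, *sav*, *vuwer*); -a when the stem ends in a vowel (*dogdona*, *zisi*).
Since the final sound of *jiher* is /r/ (a voiced consonant), it takes -ded, giving *jiherded*.
*mi* — final sound /i/ (a vowel) → -a → *mia*.
*novoduh* — final sound /h/ (a voiceless consonant) → -ne → *novoduhne*.

jiherded, mia, novoduhne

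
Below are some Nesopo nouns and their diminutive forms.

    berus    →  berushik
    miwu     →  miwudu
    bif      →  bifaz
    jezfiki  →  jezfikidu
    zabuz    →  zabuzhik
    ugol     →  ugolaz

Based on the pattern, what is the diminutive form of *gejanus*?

gejanushik

The pattern is sibilance of the final sound: -hik when the stem ends in a sibilant (*berus*, *zabuz*); -az when the stem ends in a non-sibilant consonant (*bif*, *ugol*); -du when the stem ends in a vowel (*miwu*, *jezfiki*).
Since the final sound of *gejanus* is /s/ (a sibilant), it takes -hik, giving *gejanushik*.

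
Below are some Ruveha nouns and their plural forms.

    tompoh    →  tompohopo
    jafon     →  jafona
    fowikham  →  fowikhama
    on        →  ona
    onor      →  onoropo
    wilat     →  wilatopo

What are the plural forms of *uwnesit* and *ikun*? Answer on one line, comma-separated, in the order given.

uwnesitopo, ikuna

The alternation tracks the final consonant of the stem — -a when the stem ends in a nasal (*jafon*, *fowikham*, *on*); -opo when the stem ends in a non-nasal consonant (*tompoh*, *onor*, *wilat*).
Since the final consonant of *uwnesit* is /t/ (non-nasal), it takes -opo, giving *uwnesitopo*.
*ikun* — final consonant /n/ (a nasal) → -a → *ikuna*.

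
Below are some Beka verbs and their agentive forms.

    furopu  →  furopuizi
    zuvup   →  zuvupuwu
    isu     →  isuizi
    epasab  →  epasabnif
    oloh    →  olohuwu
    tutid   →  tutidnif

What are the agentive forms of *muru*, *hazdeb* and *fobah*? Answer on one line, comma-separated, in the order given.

The pattern is voicing of the final sound: -uwu when the stem ends in a voiceless consonant (*zuvup*, *oloh*); -nif when the stem ends in a voiced consonant (*epasab*, *tutid*); -izi when the stem ends in a vowel (*furopu*, *isu*).
The final sound of *muru* is /u/, which is a vowel, so the suffix is -izi, giving *muruizi*.
*hazdeb* — final sound /b/ (a voiced consonant) → -nif → *hazdebnif*.
*fobah*: final sound = /h/, a voiceless consonant → -uwu → *fobahuwu*.

muruizi, hazdebnif, fobahuwu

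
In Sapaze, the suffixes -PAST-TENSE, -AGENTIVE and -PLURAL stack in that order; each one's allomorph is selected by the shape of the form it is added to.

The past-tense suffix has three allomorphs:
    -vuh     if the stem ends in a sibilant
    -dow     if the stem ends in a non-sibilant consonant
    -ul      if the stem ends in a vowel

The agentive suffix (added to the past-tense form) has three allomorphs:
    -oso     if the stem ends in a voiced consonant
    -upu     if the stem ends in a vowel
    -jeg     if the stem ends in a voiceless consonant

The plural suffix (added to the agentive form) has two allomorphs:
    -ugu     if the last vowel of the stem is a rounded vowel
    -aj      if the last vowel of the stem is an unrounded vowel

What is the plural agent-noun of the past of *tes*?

*tes* — final sound /s/ (a sibilant) → -vuh → *tesvuh*.
The final sound of the past-tense form *tesvuh* is /h/, which is a voiceless consonant, so the agentive suffix is -jeg, giving *tesvuhjeg*.
Since the last vowel of the agentive form *tesvuhjeg* is /e/ (an unrounded vowel), it takes -aj, giving *tesvuhjegaj*.

tesvuhjegaj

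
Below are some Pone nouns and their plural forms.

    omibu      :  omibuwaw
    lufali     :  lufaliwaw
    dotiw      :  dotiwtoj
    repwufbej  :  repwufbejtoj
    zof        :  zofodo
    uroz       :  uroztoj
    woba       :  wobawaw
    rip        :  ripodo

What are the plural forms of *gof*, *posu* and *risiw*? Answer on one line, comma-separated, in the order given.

The alternation tracks the final sound of the stem — -odo when the stem ends in a voiceless consonant (*zof*, *rip*); -toj when the stem ends in a voiced consonant (*dotiw*, *repwufbej*, *uroz*); -waw when the stem ends in a vowel (*omibu*, *lufali*, *woba*).
*gof* — final sound /f/ (a voiceless consonant) → -odo → *gofodo*.
The final sound of *posu* is /u/, which is a vowel, so the suffix is -waw, giving *posuwaw*.
Since the final sound of *risiw* is /w/ (a voiced consonant), it takes -toj, giving *risiwtoj*.

gofodo, posuwaw, risiwtoj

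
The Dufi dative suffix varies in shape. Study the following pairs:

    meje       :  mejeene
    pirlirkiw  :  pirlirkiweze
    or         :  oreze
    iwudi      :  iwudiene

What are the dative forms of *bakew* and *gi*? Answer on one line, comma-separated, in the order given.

bakeweze, giene

The pattern is consonant vs. vowel: -eze when the stem ends in a consonant (*pirlirkiw*, *or*); -ene when the stem ends in a vowel (*meje*, *iwudi*).
*bakew* — final sound /w/ (a consonant) → -eze → *bakeweze*.
Since the final sound of *gi* is /i/ (a vowel), it takes -ene, giving *giene*.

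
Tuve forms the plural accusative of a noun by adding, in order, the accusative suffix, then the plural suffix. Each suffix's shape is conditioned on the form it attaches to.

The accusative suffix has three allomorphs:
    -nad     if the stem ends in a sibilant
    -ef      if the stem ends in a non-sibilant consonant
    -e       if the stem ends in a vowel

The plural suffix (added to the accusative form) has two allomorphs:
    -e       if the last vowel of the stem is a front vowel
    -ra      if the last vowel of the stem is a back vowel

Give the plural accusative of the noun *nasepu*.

The final sound of *nasepu* is /u/, which is a vowel, so the accusative suffix is -e, giving *nasepue*.
The accusative form *nasepue* — last vowel /e/ (a front vowel) → -e → *nasepuee*.

nasepuee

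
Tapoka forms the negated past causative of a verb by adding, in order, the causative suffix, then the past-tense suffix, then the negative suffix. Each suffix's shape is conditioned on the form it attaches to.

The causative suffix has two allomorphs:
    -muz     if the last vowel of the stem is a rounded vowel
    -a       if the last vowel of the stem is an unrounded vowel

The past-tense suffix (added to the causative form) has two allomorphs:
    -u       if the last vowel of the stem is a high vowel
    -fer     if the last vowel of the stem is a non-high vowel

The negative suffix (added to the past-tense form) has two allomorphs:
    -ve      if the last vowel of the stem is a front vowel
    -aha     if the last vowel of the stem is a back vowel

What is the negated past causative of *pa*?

paaferve

The last vowel of *pa* is /a/, which is an unrounded vowel, so the causative suffix is -a, giving *paa*.
The causative form *paa* — last vowel /a/ (a non-high vowel) → -fer → *paafer*.
The last vowel of the past-tense form *paafer* is /e/, which is a front vowel, so the negative suffix is -ve, giving *paaferve*.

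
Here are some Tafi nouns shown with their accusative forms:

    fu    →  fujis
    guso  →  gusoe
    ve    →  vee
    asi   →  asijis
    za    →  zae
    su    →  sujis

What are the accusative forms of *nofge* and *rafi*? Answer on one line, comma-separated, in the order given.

nofgee, rafijis

Looking at the last vowel of each stem: -jis when the last vowel of the stem is a high vowel (*fu*, *asi*, *su*); -e when the last vowel of the stem is a non-high vowel (*guso*, *ve*, *za*).
Since the last vowel of *nofge* is /e/ (a non-high vowel), it takes -e, giving *nofgee*.
Since the last vowel of *rafi* is /i/ (a high vowel), it takes -jis, giving *rafijis*.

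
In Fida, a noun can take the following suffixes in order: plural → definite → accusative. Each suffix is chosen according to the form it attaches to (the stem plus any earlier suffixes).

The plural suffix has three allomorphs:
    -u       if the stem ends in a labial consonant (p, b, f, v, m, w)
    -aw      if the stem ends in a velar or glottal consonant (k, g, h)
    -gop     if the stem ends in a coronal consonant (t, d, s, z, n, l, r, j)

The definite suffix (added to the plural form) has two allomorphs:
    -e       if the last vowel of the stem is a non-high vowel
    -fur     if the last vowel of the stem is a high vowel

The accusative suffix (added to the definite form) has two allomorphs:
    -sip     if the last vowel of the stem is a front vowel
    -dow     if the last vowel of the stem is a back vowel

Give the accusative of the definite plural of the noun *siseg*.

The final consonant of *siseg* is /g/, which is velar/glottal, so the plural suffix is -aw, giving *sisegaw*.
The plural form *sisegaw*: last vowel = /a/, a non-high vowel → -e → *sisegawe*.
The definite form *sisegawe* — last vowel /e/ (a front vowel) → -sip → *sisegawesip*.

sisegawesip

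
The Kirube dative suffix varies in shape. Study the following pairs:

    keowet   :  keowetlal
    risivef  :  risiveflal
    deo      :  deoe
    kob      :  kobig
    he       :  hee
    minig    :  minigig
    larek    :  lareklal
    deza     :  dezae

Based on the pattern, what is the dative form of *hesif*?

The suffix is conditioned by the final sound: -lal when the stem ends in a voiceless consonant (*keowet*, *risivef*, *larek*); -ig when the stem ends in a voiced consonant (*kob*, *minig*); -e when the stem ends in a vowel (*deo*, *he*, *deza*).
*hesif*: final sound = /f/, a voiceless consonant → -lal → *hesiflal*.

hesiflal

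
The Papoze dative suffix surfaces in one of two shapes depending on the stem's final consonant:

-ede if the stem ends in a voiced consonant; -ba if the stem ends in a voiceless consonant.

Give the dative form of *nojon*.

nojonede

*nojon*: final consonant = /n/, voiced → -ede → *nojonede*.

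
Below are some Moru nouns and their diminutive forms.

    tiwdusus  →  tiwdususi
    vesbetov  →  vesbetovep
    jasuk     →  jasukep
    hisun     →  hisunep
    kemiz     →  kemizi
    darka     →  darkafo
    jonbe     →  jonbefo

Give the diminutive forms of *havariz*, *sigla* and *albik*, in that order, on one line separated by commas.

havarizi, siglafo, albikep

The pattern is sibilance of the final sound: -i when the stem ends in a sibilant (*tiwdusus*, *kemiz*); -ep when the stem ends in a non-sibilant consonant (*vesbetov*, *jasuk*, *hisun*); -fo when the stem ends in a vowel (*darka*, *jonbe*).
*havariz*: final sound = /z/, a sibilant → -i → *havarizi*.
*sigla* — final sound /a/ (a vowel) → -fo → *siglafo*.
The final sound of *albik* is /k/, which is a non-sibilant consonant, so the suffix is -ep, giving *albikep*.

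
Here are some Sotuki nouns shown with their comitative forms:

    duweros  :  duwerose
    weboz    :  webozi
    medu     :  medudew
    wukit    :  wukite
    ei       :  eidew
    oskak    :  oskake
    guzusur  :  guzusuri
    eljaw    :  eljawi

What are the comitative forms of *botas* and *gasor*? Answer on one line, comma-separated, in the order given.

botase, gasori

The pattern is voicing of the final sound: -e when the stem ends in a voiceless consonant (*duweros*, *wukit*, *oskak*); -i when the stem ends in a voiced consonant (*weboz*, *guzusur*, *eljaw*); -dew when the stem ends in a vowel (*medu*, *ei*).
*botas* — final sound /s/ (a voiceless consonant) → -e → *botase*.
*gasor* — final sound /r/ (a voiced consonant) → -i → *gasori*.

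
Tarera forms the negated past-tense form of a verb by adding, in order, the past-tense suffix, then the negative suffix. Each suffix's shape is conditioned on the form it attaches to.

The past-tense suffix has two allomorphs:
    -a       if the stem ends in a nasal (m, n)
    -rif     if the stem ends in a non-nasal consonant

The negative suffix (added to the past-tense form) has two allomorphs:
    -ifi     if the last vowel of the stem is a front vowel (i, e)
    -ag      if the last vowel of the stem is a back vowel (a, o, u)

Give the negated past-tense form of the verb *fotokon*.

fotokonaag

Since the final consonant of *fotokon* is /n/ (a nasal), it takes -a, giving *fotokona*.
Since the last vowel of the past-tense form *fotokona* is /a/ (a back vowel), it takes -ag, giving *fotokonaag*.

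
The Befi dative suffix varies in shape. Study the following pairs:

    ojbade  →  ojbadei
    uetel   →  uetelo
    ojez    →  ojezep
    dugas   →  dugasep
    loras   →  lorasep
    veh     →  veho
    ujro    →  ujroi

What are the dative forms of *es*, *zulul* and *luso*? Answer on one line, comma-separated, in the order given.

The suffix is conditioned by the final sound: -ep when the stem ends in a sibilant (*ojez*, *dugas*, *loras*); -o when the stem ends in a non-sibilant consonant (*uetel*, *veh*); -i when the stem ends in a vowel (*ojbade*, *ujro*).
The final sound of *es* is /s/, which is a sibilant, so the suffix is -ep, giving *esep*.
Since the final sound of *zulul* is /l/ (a non-sibilant consonant), it takes -o, giving *zululo*.
*luso* — final sound /o/ (a vowel) → -i → *lusoi*.

esep, zululo, lusoi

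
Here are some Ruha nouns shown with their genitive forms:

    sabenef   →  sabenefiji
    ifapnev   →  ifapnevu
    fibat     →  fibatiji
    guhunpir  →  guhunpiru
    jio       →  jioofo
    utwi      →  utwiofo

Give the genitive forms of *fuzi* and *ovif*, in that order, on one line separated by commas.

The pattern is voicing of the final sound: -iji when the stem ends in a voiceless consonant (*sabenef*, *fibat*); -u when the stem ends in a voiced consonant (*ifapnev*, *guhunpir*); -ofo when the stem ends in a vowel (*jio*, *utwi*).
*fuzi* — final sound /i/ (a vowel) → -ofo → *fuziofo*.
*ovif*: final sound = /f/, a voiceless consonant → -iji → *ovifiji*.

fuziofo, ovifiji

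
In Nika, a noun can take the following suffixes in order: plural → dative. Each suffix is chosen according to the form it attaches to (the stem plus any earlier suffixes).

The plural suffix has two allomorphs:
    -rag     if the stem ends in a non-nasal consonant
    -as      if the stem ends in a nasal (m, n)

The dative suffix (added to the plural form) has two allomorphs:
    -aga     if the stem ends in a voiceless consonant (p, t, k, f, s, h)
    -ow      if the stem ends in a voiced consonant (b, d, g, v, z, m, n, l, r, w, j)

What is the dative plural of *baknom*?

*baknom* — final consonant /m/ (a nasal) → -as → *baknomas*.
The plural form *baknomas* — final consonant /s/ (voiceless) → -aga → *baknomasaga*.

baknomasaga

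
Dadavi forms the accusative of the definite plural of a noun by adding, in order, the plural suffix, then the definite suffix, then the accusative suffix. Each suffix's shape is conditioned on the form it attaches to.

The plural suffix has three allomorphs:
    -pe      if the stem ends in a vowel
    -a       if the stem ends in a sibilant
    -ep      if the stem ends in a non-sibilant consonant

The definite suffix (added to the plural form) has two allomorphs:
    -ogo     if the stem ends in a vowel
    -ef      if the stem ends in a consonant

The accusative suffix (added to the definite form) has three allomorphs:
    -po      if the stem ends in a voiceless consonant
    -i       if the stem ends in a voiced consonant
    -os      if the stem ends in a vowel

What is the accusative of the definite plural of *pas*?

pasaogoos

The final sound of *pas* is /s/, which is a sibilant, so the plural suffix is -a, giving *pasa*.
The plural form *pasa* — final sound /a/ (a vowel) → -ogo → *pasaogo*.
Since the final sound of the definite form *pasaogo* is /o/ (a vowel), it takes -os, giving *pasaogoos*.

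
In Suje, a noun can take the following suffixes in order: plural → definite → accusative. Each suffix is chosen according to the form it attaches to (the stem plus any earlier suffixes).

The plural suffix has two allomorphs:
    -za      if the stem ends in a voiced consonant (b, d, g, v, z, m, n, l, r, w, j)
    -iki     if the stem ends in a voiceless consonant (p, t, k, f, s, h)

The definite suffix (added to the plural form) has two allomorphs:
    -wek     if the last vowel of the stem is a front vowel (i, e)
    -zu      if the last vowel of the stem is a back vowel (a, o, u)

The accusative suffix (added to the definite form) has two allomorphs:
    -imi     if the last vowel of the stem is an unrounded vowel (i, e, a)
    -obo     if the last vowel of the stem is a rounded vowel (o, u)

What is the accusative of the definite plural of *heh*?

hehikiwekimi

Since the final consonant of *heh* is /h/ (voiceless), it takes -iki, giving *hehiki*.
Since the last vowel of the plural form *hehiki* is /i/ (a front vowel), it takes -wek, giving *hehikiwek*.
The last vowel of the definite form *hehikiwek* is /e/, which is an unrounded vowel, so the accusative suffix is -imi, giving *hehikiwekimi*.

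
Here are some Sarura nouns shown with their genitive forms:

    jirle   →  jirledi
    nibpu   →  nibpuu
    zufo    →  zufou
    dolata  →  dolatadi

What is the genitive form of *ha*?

hadi

Looking at the last vowel of each stem: -u when the last vowel of the stem is a rounded vowel (*nibpu*, *zufo*); -di when the last vowel of the stem is an unrounded vowel (*jirle*, *dolata*).
The last vowel of *ha* is /a/, which is an unrounded vowel, so the suffix is -di, giving *hadi*.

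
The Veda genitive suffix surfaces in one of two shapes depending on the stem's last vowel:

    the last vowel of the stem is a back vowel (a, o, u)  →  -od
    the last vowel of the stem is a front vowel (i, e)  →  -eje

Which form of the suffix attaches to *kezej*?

Since the last vowel of *kezej* is /e/ (a front vowel), it takes -eje.

-eje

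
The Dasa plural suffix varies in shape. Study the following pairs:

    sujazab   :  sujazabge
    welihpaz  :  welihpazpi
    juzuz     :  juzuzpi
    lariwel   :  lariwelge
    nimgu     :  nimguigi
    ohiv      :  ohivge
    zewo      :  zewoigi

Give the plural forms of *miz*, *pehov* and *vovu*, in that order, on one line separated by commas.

mizpi, pehovge, vovuigi

The pattern is sibilance of the final sound: -pi when the stem ends in a sibilant (*welihpaz*, *juzuz*); -ge when the stem ends in a non-sibilant consonant (*sujazab*, *lariwel*, *ohiv*); -igi when the stem ends in a vowel (*nimgu*, *zewo*).
Since the final sound of *miz* is /z/ (a sibilant), it takes -pi, giving *mizpi*.
Since the final sound of *pehov* is /v/ (a non-sibilant consonant), it takes -ge, giving *pehovge*.
Since the final sound of *vovu* is /u/ (a vowel), it takes -igi, giving *vovuigi*.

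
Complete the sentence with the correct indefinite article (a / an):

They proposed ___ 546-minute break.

a

The indefinite article is chosen by the initial *sound* of the following word, not its spelling.
The number *546* is spoken "five hundred …", beginning with /faɪv/ — a consonant sound.
So the article is *a*: They proposed a 546-minute break.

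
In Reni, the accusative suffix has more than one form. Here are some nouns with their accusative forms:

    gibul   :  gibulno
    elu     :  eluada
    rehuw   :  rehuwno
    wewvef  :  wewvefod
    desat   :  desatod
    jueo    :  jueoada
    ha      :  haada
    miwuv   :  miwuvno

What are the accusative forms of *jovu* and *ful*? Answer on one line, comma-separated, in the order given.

The alternation tracks the final sound of the stem — -od when the stem ends in a voiceless consonant (*wewvef*, *desat*); -no when the stem ends in a voiced consonant (*gibul*, *rehuw*, *miwuv*); -ada when the stem ends in a vowel (*elu*, *jueo*, *ha*).
The final sound of *jovu* is /u/, which is a vowel, so the suffix is -ada, giving *jovuada*.
Since the final sound of *ful* is /l/ (a voiced consonant), it takes -no, giving *fulno*.

jovuada, fulno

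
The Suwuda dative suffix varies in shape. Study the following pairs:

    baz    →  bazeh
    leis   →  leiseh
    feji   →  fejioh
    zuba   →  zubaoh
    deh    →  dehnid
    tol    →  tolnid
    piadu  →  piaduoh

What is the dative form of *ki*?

kioh

Looking at the final sound of each stem: -eh when the stem ends in a sibilant (*baz*, *leis*); -nid when the stem ends in a non-sibilant consonant (*deh*, *tol*); -oh when the stem ends in a vowel (*feji*, *zuba*, *piadu*).
Since the final sound of *ki* is /i/ (a vowel), it takes -oh, giving *kioh*.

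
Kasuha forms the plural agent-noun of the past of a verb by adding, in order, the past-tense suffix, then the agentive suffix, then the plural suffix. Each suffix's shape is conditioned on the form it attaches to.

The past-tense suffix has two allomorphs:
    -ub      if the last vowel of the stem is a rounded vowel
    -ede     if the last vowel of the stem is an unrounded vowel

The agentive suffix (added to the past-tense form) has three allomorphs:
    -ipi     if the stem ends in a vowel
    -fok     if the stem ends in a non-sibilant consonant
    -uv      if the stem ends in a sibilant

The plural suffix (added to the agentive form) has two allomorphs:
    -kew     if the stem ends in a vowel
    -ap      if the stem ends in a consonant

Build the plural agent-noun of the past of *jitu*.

*jitu* — last vowel /u/ (a rounded vowel) → -ub → *jituub*.
The past-tense form *jituub* — final sound /b/ (a non-sibilant consonant) → -fok → *jituubfok*.
The final sound of the agentive form *jituubfok* is /k/, which is a consonant, so the plural suffix is -ap, giving *jituubfokap*.

jituubfokap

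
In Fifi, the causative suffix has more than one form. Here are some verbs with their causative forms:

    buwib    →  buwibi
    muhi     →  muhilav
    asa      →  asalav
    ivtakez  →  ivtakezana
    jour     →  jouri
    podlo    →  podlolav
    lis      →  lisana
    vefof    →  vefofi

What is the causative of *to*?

tolav

The alternation tracks the final sound of the stem — -ana when the stem ends in a sibilant (*ivtakez*, *lis*); -i when the stem ends in a non-sibilant consonant (*buwib*, *jour*, *vefof*); -lav when the stem ends in a vowel (*muhi*, *asa*, *podlo*).
The final sound of *to* is /o/, which is a vowel, so the suffix is -lav, giving *tolav*.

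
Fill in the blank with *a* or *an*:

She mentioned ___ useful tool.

The indefinite article is chosen by the initial *sound* of the following word, not its spelling.
*useful* begins with the sound /juː/ (u pronounced /juː/) — a consonant sound.
So the article is *a*: She mentioned a useful tool.

a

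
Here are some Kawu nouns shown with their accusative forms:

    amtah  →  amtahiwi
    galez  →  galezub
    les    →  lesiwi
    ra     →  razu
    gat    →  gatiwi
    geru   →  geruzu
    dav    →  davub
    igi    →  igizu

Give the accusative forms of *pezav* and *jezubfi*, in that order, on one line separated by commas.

The pattern is voicing of the final sound: -iwi when the stem ends in a voiceless consonant (*amtah*, *les*, *gat*); -ub when the stem ends in a voiced consonant (*galez*, *dav*); -zu when the stem ends in a vowel (*ra*, *geru*, *igi*).
The final sound of *pezav* is /v/, which is a voiced consonant, so the suffix is -ub, giving *pezavub*.
The final sound of *jezubfi* is /i/, which is a vowel, so the suffix is -zu, giving *jezubfizu*.

pezavub, jezubfizu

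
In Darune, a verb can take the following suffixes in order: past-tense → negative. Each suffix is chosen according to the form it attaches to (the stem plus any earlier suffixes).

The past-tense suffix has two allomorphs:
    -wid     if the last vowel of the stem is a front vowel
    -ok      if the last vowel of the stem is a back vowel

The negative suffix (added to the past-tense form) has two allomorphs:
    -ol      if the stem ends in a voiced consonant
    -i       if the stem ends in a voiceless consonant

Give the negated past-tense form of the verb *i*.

Since the last vowel of *i* is /i/ (a front vowel), it takes -wid, giving *iwid*.
The past-tense form *iwid*: final consonant = /d/, voiced → -ol → *iwidol*.

iwidol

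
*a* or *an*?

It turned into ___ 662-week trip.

a

The indefinite article is chosen by the initial *sound* of the following word, not its spelling.
The number *662* is spoken "six hundred …", beginning with /sɪks/ — a consonant sound.
So the article is *a*: It turned into a 662-week trip.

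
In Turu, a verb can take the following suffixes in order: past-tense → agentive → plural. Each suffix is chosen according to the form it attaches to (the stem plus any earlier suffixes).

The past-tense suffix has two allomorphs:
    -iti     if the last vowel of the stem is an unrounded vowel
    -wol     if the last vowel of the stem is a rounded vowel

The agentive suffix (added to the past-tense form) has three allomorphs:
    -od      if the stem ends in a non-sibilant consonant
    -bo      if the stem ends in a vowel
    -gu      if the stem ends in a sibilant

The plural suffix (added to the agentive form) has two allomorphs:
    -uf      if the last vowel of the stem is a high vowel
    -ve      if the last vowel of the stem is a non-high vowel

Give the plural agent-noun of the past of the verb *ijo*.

*ijo* — last vowel /o/ (a rounded vowel) → -wol → *ijowol*.
The past-tense form *ijowol* — final sound /l/ (a non-sibilant consonant) → -od → *ijowolod*.
Since the last vowel of the agentive form *ijowolod* is /o/ (a non-high vowel), it takes -ve, giving *ijowolodve*.

ijowolodve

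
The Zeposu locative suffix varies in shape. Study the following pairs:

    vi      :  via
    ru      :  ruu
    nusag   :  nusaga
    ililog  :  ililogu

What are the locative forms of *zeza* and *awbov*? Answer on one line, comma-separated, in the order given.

The suffix is conditioned by the last vowel: -u when the last vowel of the stem is a rounded vowel (*ru*, *ililog*); -a when the last vowel of the stem is an unrounded vowel (*vi*, *nusag*).
*zeza*: last vowel = /a/, an unrounded vowel → -a → *zezaa*.
The last vowel of *awbov* is /o/, which is a rounded vowel, so the suffix is -u, giving *awbovu*.

zezaa, awbovu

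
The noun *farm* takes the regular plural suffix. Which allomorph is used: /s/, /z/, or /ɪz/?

The stem *farm* ends in a voiced non-sibilant sound.
The plural suffix surfaces as /ɪz/ after sibilants, /s/ after other voiceless consonants, and /z/ after other voiced sounds.
So the plural -s on *farm* is pronounced /z/.

/z/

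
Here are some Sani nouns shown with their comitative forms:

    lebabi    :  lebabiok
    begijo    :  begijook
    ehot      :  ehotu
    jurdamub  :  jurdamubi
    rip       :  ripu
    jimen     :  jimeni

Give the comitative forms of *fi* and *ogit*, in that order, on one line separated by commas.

fiok, ogitu

Looking at the final sound of each stem: -u when the stem ends in a voiceless consonant (*ehot*, *rip*); -i when the stem ends in a voiced consonant (*jurdamub*, *jimen*); -ok when the stem ends in a vowel (*lebabi*, *begijo*).
The final sound of *fi* is /i/, which is a vowel, so the suffix is -ok, giving *fiok*.
The final sound of *ogit* is /t/, which is a voiceless consonant, so the suffix is -u, giving *ogitu*.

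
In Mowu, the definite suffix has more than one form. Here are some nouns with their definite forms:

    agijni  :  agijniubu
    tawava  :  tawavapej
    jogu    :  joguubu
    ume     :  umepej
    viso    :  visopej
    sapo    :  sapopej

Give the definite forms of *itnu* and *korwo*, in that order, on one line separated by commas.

itnuubu, korwopej

Looking at the last vowel of each stem: -ubu when the last vowel of the stem is a high vowel (*agijni*, *jogu*); -pej when the last vowel of the stem is a non-high vowel (*tawava*, *ume*, *viso*, *sapo*).
Since the last vowel of *itnu* is /u/ (a high vowel), it takes -ubu, giving *itnuubu*.
The last vowel of *korwo* is /o/, which is a non-high vowel, so the suffix is -pej, giving *korwopej*.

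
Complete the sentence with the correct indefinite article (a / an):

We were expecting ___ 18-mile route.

an

The indefinite article is chosen by the initial *sound* of the following word, not its spelling.
The number *18* is spoken "eighteen", beginning with /ˌeɪˈtiːn/ — a vowel sound.
So the article is *an*: We were expecting an 18-mile route.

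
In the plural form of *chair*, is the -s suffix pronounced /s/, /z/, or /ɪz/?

/z/

The stem *chair* ends in a voiced non-sibilant sound.
The plural suffix surfaces as /ɪz/ after sibilants, /s/ after other voiceless consonants, and /z/ after other voiced sounds.
So the plural -s on *chair* is pronounced /z/.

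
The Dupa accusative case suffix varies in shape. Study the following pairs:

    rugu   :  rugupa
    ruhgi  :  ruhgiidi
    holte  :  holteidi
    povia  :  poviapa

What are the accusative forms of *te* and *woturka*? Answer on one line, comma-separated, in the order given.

teidi, woturkapa

The alternation tracks the last vowel of the stem — -idi when the last vowel of the stem is a front vowel (*ruhgi*, *holte*); -pa when the last vowel of the stem is a back vowel (*rugu*, *povia*).
The last vowel of *te* is /e/, which is a front vowel, so the suffix is -idi, giving *teidi*.
The last vowel of *woturka* is /a/, which is a back vowel, so the suffix is -pa, giving *woturkapa*.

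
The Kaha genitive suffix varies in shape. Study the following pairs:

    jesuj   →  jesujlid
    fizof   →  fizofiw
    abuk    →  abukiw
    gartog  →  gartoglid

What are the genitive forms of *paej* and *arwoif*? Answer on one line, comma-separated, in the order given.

paejlid, arwoifiw

Looking at the final consonant of each stem: -iw when the stem ends in a voiceless consonant (*fizof*, *abuk*); -lid when the stem ends in a voiced consonant (*jesuj*, *gartog*).
*paej*: final consonant = /j/, voiced → -lid → *paejlid*.
The final consonant of *arwoif* is /f/, which is voiceless, so the suffix is -iw, giving *arwoifiw*.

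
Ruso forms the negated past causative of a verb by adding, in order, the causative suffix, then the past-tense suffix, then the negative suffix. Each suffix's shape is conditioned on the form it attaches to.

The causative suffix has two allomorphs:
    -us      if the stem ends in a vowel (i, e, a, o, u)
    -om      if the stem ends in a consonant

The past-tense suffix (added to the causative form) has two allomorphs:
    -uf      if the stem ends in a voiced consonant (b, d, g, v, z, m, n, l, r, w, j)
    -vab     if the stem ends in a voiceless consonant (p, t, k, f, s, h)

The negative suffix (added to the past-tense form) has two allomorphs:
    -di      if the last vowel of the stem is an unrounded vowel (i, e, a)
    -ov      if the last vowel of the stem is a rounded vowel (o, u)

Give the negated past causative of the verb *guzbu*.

guzbuusvabdi

The final sound of *guzbu* is /u/, which is a vowel, so the causative suffix is -us, giving *guzbuus*.
Since the final consonant of the causative form *guzbuus* is /s/ (voiceless), it takes -vab, giving *guzbuusvab*.
The past-tense form *guzbuusvab* — last vowel /a/ (an unrounded vowel) → -di → *guzbuusvabdi*.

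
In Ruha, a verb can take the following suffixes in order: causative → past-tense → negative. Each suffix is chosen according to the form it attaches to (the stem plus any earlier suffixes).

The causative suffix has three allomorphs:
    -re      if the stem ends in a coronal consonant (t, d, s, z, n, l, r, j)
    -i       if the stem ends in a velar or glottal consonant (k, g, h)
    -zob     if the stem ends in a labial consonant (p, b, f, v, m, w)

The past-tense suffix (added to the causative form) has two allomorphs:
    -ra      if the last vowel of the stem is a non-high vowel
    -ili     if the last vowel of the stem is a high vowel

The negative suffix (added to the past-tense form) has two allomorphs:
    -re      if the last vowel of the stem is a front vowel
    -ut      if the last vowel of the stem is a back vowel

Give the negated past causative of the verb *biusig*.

biusigiilire

*biusig*: final consonant = /g/, velar/glottal → -i → *biusigi*.
The last vowel of the causative form *biusigi* is /i/, which is a high vowel, so the past-tense suffix is -ili, giving *biusigiili*.
The past-tense form *biusigiili* — last vowel /i/ (a front vowel) → -re → *biusigiilire*.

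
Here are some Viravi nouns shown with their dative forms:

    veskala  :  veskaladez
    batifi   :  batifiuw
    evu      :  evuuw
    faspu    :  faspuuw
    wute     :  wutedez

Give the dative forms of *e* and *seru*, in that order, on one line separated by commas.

edez, seruuw

The alternation tracks the last vowel of the stem — -uw when the last vowel of the stem is a high vowel (*batifi*, *evu*, *faspu*); -dez when the last vowel of the stem is a non-high vowel (*veskala*, *wute*).
*e*: last vowel = /e/, a non-high vowel → -dez → *edez*.
*seru* — last vowel /u/ (a high vowel) → -uw → *seruuw*.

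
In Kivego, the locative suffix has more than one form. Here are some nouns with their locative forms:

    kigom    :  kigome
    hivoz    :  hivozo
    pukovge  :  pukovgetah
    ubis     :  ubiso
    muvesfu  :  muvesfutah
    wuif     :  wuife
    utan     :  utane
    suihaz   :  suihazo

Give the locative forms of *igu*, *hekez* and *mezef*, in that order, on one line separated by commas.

igutah, hekezo, mezefe

The suffix is conditioned by the final sound: -o when the stem ends in a sibilant (*hivoz*, *ubis*, *suihaz*); -e when the stem ends in a non-sibilant consonant (*kigom*, *wuif*, *utan*); -tah when the stem ends in a vowel (*pukovge*, *muvesfu*).
*igu* — final sound /u/ (a vowel) → -tah → *igutah*.
The final sound of *hekez* is /z/, which is a sibilant, so the suffix is -o, giving *hekezo*.
*mezef*: final sound = /f/, a non-sibilant consonant → -e → *mezefe*.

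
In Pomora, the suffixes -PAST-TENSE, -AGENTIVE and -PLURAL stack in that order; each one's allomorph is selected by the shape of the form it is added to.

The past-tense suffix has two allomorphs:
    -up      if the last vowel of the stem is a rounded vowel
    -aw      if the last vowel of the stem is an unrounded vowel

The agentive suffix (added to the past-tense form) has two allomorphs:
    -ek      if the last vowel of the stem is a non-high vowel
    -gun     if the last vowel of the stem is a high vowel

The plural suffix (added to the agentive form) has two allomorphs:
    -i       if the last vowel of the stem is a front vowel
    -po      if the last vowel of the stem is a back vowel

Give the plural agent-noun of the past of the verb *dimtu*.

dimtuupgunpo

*dimtu*: last vowel = /u/, a rounded vowel → -up → *dimtuup*.
The last vowel of the past-tense form *dimtuup* is /u/, which is a high vowel, so the agentive suffix is -gun, giving *dimtuupgun*.
Since the last vowel of the agentive form *dimtuupgun* is /u/ (a back vowel), it takes -po, giving *dimtuupgunpo*.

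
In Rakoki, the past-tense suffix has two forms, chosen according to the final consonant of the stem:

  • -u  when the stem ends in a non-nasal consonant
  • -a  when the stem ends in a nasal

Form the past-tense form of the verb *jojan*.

Since the final consonant of *jojan* is /n/ (a nasal), it takes -a, giving *jojana*.

jojana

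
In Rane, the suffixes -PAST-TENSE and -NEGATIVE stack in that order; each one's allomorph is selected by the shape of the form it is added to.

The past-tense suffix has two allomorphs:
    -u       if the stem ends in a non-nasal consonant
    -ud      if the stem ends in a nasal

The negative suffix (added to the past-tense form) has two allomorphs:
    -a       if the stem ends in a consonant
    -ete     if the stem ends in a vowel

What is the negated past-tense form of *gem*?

The final consonant of *gem* is /m/, which is a nasal, so the past-tense suffix is -ud, giving *gemud*.
Since the final sound of the past-tense form *gemud* is /d/ (a consonant), it takes -a, giving *gemuda*.

gemuda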